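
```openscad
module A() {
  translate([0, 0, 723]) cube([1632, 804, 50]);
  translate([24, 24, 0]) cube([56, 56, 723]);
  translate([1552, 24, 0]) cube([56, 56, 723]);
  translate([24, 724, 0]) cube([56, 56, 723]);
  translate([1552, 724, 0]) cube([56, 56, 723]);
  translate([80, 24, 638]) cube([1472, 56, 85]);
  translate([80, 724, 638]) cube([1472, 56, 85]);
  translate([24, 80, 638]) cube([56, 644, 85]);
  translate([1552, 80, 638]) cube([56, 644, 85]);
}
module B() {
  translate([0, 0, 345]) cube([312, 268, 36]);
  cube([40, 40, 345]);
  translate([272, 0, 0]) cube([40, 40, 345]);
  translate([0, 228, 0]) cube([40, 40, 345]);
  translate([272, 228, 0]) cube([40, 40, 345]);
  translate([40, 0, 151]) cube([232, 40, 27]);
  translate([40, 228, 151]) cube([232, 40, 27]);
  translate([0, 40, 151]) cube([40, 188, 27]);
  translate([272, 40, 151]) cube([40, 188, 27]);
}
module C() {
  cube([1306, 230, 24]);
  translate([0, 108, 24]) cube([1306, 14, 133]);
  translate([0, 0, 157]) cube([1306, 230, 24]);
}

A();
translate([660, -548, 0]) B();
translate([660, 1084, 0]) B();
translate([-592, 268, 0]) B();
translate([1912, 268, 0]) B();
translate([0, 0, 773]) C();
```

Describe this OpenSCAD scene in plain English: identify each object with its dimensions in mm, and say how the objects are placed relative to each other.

A is a table with a 1632×804 mm rectangular top, 50 mm thick, top surface at z = 773 mm, supported by four 56×56 mm square legs, each inset 24 mm from the nearest pair of top edges, running from the floor. Four apron rails, 56 mm thick and 85 mm tall, run between adjacent legs with their top edges flush with the underside of the top and their outer faces flush with the legs' outer faces.

B is a simple wooden stool: a rectangular seat 312 mm (x) by 268 mm (y), 36 mm thick, top face at z = 381 mm, on four square legs, each 40×40 mm in cross-section. The legs rest on z = 0, each flush with a corner of the seat. Four stretchers, 40 mm wide and 27 mm tall, connect adjacent legs with their undersides at z = 151 mm, each running between the inner faces of the legs it joins and aligned with the legs' outer faces on the other axis.

C is an I-beam lying along x, 1306 mm long. Overall section height 181 mm. Two flanges 230 mm wide (y) and 24 mm thick, one on the floor and one at the top; a web 14 mm thick runs between them, centred on the flange width.

Four stools sit around the table at the −y, +y, −x, +x sides. The I-beam is on top of the table.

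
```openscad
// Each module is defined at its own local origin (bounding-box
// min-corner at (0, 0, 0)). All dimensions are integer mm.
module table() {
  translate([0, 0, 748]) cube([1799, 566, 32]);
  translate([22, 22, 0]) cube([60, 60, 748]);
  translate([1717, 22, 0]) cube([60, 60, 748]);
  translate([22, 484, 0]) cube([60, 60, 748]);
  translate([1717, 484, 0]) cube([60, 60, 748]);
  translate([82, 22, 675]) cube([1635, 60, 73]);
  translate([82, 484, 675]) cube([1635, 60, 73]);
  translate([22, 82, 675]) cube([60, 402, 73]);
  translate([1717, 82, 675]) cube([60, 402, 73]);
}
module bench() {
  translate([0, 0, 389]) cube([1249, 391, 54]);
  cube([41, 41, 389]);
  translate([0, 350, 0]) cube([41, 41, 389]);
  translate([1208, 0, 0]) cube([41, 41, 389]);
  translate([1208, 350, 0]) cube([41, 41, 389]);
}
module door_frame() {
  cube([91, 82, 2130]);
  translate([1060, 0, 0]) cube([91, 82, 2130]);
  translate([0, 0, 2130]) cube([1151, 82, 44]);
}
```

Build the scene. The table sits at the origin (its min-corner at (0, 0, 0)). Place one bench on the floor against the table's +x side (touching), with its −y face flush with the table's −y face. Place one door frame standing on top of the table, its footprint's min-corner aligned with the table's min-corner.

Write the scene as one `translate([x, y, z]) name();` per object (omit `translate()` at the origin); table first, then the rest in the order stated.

table();
translate([1799, 0, 0]) bench();
translate([0, 0, 780]) door_frame();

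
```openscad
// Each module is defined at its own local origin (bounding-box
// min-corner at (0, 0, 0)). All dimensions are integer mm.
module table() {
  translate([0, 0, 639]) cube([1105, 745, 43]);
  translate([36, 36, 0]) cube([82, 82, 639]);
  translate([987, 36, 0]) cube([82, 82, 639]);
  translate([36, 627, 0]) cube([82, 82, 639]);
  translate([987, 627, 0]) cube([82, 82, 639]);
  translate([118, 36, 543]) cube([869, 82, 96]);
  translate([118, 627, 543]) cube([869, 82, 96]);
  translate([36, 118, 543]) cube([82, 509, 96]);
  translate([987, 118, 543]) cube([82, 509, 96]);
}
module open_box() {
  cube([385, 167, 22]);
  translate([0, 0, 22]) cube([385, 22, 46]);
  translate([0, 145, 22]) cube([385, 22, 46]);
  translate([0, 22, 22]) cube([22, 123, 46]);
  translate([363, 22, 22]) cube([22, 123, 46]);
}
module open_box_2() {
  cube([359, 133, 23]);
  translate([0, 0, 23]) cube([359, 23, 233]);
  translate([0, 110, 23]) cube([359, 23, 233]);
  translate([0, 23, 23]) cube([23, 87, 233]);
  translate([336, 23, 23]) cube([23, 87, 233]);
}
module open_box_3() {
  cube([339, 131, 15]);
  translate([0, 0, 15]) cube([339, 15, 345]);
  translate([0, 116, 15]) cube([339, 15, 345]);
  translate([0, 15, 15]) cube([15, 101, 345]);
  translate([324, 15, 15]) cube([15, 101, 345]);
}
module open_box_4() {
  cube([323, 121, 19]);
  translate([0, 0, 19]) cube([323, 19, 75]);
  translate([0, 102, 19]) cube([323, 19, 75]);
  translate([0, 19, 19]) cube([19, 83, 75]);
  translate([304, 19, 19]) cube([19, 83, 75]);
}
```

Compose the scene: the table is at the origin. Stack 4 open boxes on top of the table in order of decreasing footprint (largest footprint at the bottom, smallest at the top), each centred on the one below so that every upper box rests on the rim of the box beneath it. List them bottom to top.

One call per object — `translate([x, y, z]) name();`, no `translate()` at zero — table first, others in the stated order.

table();
translate([360, 289, 682]) open_box();
translate([373, 306, 750]) open_box_2();
translate([383, 307, 1006]) open_box_3();
translate([391, 312, 1366]) open_box_4();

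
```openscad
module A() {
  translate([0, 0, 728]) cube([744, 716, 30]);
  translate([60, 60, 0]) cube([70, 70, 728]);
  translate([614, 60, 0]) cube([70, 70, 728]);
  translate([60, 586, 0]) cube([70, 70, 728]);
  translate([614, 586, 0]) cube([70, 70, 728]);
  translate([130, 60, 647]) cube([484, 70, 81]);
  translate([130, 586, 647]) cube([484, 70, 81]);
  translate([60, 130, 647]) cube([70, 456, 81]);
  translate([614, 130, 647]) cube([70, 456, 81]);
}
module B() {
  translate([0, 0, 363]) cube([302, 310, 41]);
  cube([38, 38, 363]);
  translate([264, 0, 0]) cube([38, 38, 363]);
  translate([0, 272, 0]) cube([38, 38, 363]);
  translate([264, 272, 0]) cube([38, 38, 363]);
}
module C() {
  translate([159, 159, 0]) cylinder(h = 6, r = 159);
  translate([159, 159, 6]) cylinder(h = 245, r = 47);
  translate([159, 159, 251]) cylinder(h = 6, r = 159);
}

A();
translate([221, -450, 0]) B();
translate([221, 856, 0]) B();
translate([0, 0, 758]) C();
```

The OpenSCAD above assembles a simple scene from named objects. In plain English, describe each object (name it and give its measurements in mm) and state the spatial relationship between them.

A is a table: top 744 mm (x) × 716 mm (y), 30 mm thick, upper face at z = 758 mm, on four 70×70 mm square legs, each inset 60 mm from the nearest pair of top edges, running from z = 0 to the bottom of the top. Four apron rails, 70 mm thick and 81 mm tall, run between adjacent legs with their top edges flush with the underside of the top and their outer faces flush with the legs' outer faces.

B is a four-legged stool. The seat is 302×310 mm, 41 mm thick, top at z = 404 mm. It stands on four square legs, each 38×38 mm in cross-section, from z = 0 to the seat underside, each flush with a corner of the seat.

C is a spool: two coaxial disc flanges of radius 159 mm and thickness 6 mm, joined by a core cylinder of radius 47 mm and height 245 mm. The lower flange rests on z = 0 and the three cylinders share a vertical axis.

Two stools sit around the table at the −y, +y sides. The spool is on top of the table.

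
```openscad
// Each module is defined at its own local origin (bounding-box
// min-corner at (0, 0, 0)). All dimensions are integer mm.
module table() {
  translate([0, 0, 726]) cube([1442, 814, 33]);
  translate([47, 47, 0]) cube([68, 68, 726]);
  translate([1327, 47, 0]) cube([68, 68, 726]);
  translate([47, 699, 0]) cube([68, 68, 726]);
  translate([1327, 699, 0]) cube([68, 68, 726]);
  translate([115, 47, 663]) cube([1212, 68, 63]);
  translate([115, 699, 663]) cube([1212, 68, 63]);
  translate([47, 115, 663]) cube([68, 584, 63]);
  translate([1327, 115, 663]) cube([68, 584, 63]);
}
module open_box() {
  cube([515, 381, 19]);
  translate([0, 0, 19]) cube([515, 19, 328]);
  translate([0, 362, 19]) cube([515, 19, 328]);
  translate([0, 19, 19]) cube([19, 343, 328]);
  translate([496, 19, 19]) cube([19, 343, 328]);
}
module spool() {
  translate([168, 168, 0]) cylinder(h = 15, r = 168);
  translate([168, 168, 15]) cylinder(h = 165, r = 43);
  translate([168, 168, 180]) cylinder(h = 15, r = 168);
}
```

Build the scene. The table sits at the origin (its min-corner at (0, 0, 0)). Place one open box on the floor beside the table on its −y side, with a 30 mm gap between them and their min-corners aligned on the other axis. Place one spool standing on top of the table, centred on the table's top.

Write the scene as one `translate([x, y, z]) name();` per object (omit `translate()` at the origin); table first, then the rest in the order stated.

table();
translate([0, -411, 0]) open_box();
translate([553, 239, 759]) spool();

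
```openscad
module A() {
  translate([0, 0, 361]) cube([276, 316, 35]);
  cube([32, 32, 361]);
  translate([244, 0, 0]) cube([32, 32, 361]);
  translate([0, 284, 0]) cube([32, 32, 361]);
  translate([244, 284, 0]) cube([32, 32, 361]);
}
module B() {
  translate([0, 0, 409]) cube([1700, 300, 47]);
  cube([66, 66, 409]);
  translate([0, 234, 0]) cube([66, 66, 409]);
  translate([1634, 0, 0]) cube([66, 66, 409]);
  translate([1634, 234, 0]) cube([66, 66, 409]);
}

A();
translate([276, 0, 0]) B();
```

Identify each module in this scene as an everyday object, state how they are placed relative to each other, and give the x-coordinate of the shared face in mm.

The stool's +x face and the bench's −x face are both at x = 276 mm.

A is a stool. B is a bench. The bench is against the stool's +x side, with their −y faces flush. The x-coordinate of the shared face is 276 mm.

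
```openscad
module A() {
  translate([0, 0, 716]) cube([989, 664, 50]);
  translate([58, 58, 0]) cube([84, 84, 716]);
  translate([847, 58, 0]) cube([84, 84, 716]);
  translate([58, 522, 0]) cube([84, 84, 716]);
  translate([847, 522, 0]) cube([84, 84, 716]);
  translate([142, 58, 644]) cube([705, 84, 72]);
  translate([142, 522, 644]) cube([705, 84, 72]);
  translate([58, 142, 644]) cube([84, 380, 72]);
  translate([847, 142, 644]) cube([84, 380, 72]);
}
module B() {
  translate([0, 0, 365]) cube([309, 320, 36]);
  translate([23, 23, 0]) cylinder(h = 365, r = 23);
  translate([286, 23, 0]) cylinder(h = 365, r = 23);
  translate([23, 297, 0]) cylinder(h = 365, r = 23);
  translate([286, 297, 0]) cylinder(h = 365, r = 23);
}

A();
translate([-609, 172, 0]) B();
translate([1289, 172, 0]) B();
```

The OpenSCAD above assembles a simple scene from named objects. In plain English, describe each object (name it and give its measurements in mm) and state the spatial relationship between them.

A is a table with a 989×664 mm rectangular top, 50 mm thick, top surface at z = 766 mm, supported by four 84×84 mm square legs, each inset 58 mm from the nearest pair of top edges, running from the floor. Four apron rails, 84 mm thick and 72 mm tall, run between adjacent legs with their top edges flush with the underside of the top and their outer faces flush with the legs' outer faces.

B is a simple wooden stool: a rectangular seat 309 mm (x) by 320 mm (y), 36 mm thick, top face at z = 401 mm, on four round legs, each 46 mm in diameter. The legs rest on z = 0, each leg's axis is inset half a diameter from the nearest pair of seat edges (so the leg's bounding box is flush with the corner).

Two stools sit around the table at the −x, +x sides.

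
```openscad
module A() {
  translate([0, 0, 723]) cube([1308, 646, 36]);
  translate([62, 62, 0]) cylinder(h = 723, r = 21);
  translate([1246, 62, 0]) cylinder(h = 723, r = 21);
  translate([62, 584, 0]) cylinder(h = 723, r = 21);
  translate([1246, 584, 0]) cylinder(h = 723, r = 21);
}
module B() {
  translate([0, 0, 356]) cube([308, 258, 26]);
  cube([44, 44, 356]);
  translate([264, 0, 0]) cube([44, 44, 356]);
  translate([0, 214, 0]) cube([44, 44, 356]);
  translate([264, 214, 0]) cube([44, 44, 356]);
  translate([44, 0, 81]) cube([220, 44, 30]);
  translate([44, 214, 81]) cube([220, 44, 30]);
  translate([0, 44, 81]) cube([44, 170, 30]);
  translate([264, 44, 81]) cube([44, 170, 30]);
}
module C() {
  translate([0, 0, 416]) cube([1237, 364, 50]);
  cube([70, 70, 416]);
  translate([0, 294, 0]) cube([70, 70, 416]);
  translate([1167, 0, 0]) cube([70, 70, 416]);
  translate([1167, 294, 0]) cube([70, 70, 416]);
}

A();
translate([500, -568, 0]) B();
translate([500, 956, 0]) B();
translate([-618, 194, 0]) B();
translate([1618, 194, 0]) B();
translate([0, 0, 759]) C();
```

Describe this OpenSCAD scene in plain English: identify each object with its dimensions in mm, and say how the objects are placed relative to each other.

A is a table with a 1308×646 mm rectangular top, 36 mm thick, top surface at z = 759 mm, supported by four round legs of 42 mm diameter, each leg's bounding box inset 41 mm from the nearest pair of top edges, running from the floor.

B is a simple wooden stool: a rectangular seat 308 mm (x) by 258 mm (y), 26 mm thick, top face at z = 382 mm, on four square legs, each 44×44 mm in cross-section. The legs rest on z = 0, each flush with a corner of the seat. Four stretchers, 44 mm wide and 30 mm tall, connect adjacent legs with their undersides at z = 81 mm, each running between the inner faces of the legs it joins and aligned with the legs' outer faces on the other axis.

C is a bench: a 1237×364 mm seat slab, 50 mm thick, top at z = 466 mm, on four 70×70 mm square legs flush with the seat corners and standing on z = 0.

Four stools sit around the table at the −y, +y, −x, +x sides. The bench is on top of the table.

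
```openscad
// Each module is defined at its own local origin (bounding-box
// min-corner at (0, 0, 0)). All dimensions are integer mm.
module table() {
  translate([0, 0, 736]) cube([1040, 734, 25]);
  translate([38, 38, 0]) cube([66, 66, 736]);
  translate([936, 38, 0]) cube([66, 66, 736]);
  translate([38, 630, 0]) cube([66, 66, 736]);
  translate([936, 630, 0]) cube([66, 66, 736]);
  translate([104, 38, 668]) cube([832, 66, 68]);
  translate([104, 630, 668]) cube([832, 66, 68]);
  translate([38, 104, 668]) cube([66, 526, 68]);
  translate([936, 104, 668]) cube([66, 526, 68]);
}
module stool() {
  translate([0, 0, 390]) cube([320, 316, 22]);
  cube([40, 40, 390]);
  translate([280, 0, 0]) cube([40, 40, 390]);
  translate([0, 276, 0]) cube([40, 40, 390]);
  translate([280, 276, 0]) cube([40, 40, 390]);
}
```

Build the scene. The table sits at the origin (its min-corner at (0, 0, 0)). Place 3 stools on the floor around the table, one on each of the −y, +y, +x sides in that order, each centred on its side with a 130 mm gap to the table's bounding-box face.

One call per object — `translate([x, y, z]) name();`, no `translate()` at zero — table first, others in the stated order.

table();
translate([360, -446, 0]) stool();
translate([360, 864, 0]) stool();
translate([1170, 209, 0]) stool();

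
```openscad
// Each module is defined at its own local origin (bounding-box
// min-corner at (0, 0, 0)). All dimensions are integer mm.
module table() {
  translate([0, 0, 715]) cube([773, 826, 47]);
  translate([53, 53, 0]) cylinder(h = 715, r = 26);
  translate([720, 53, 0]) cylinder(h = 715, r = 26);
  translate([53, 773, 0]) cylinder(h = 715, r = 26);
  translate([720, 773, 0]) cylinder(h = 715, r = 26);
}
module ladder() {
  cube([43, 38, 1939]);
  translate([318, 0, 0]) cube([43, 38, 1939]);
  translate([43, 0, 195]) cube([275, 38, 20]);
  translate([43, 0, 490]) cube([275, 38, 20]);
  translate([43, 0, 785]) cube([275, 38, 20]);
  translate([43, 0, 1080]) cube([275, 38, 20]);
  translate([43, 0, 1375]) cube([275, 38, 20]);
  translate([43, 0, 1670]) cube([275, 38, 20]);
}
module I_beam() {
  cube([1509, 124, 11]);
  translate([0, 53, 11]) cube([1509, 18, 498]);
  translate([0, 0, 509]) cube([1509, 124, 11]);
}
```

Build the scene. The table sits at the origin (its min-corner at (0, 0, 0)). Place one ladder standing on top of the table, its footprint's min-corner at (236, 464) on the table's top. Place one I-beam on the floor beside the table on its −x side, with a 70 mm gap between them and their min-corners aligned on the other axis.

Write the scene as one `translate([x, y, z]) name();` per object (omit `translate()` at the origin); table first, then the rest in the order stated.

table();
translate([236, 464, 762]) ladder();
translate([-1579, 0, 0]) I_beam();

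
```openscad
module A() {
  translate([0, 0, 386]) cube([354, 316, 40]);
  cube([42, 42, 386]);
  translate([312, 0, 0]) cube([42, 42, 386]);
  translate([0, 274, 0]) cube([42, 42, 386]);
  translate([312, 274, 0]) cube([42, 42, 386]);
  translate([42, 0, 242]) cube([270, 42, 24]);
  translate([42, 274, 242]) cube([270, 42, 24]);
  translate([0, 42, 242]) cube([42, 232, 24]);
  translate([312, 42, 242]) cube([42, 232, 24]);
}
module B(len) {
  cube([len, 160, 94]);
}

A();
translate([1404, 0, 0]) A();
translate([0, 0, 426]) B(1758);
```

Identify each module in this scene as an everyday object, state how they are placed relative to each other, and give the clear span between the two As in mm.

A is a stool. B is a beam. A beam spans the tops of two stools. The clear span between the two stools is 1050 mm.

Second stool starts at x = 1404; first ends at x = 354; clear span = 1404 − 354 = 1050 mm.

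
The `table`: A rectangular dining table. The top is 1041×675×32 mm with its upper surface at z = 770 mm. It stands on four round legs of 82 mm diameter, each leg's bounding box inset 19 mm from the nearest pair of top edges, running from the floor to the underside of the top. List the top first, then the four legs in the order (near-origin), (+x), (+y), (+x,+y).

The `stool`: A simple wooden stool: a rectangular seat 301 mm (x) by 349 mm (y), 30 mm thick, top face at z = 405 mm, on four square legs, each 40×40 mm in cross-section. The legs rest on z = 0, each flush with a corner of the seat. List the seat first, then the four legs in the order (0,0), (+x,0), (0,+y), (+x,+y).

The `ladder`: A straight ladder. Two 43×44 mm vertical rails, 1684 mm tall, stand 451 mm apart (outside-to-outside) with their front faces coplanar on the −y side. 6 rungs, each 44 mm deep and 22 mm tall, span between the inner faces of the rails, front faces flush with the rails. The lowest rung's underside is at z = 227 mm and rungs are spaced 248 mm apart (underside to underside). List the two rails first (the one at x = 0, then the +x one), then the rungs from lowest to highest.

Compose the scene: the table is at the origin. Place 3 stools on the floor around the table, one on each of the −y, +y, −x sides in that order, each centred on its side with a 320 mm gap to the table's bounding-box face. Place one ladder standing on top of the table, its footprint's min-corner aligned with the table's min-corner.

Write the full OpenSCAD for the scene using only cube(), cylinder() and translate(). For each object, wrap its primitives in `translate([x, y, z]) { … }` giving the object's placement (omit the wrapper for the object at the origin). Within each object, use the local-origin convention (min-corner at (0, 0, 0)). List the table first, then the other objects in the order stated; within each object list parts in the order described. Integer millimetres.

translate([0, 0, 738]) cube([1041, 675, 32]);
translate([60, 60, 0]) cylinder(h = 738, r = 41);
translate([981, 60, 0]) cylinder(h = 738, r = 41);
translate([60, 615, 0]) cylinder(h = 738, r = 41);
translate([981, 615, 0]) cylinder(h = 738, r = 41);
translate([370, -669, 0]) {
  translate([0, 0, 375]) cube([301, 349, 30]);
  cube([40, 40, 375]);
  translate([261, 0, 0]) cube([40, 40, 375]);
  translate([0, 309, 0]) cube([40, 40, 375]);
  translate([261, 309, 0]) cube([40, 40, 375]);
}
translate([370, 995, 0]) {
  translate([0, 0, 375]) cube([301, 349, 30]);
  cube([40, 40, 375]);
  translate([261, 0, 0]) cube([40, 40, 375]);
  translate([0, 309, 0]) cube([40, 40, 375]);
  translate([261, 309, 0]) cube([40, 40, 375]);
}
translate([-621, 163, 0]) {
  translate([0, 0, 375]) cube([301, 349, 30]);
  cube([40, 40, 375]);
  translate([261, 0, 0]) cube([40, 40, 375]);
  translate([0, 309, 0]) cube([40, 40, 375]);
  translate([261, 309, 0]) cube([40, 40, 375]);
}
translate([0, 0, 770]) {
  cube([43, 44, 1684]);
  translate([408, 0, 0]) cube([43, 44, 1684]);
  translate([43, 0, 227]) cube([365, 44, 22]);
  translate([43, 0, 475]) cube([365, 44, 22]);
  translate([43, 0, 723]) cube([365, 44, 22]);
  translate([43, 0, 971]) cube([365, 44, 22]);
  translate([43, 0, 1219]) cube([365, 44, 22]);
  translate([43, 0, 1467]) cube([365, 44, 22]);
}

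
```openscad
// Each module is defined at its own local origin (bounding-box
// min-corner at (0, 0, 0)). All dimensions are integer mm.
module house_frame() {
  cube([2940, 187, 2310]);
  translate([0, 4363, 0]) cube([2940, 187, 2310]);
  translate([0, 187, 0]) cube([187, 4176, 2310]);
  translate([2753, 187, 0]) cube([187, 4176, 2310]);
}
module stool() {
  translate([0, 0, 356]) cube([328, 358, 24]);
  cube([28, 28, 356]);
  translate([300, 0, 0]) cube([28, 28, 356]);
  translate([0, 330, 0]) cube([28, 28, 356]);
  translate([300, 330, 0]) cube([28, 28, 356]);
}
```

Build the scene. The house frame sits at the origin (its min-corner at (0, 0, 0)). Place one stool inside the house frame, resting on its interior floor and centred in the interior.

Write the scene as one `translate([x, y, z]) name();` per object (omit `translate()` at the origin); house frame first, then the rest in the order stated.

house_frame();
translate([1306, 2096, 0]) stool();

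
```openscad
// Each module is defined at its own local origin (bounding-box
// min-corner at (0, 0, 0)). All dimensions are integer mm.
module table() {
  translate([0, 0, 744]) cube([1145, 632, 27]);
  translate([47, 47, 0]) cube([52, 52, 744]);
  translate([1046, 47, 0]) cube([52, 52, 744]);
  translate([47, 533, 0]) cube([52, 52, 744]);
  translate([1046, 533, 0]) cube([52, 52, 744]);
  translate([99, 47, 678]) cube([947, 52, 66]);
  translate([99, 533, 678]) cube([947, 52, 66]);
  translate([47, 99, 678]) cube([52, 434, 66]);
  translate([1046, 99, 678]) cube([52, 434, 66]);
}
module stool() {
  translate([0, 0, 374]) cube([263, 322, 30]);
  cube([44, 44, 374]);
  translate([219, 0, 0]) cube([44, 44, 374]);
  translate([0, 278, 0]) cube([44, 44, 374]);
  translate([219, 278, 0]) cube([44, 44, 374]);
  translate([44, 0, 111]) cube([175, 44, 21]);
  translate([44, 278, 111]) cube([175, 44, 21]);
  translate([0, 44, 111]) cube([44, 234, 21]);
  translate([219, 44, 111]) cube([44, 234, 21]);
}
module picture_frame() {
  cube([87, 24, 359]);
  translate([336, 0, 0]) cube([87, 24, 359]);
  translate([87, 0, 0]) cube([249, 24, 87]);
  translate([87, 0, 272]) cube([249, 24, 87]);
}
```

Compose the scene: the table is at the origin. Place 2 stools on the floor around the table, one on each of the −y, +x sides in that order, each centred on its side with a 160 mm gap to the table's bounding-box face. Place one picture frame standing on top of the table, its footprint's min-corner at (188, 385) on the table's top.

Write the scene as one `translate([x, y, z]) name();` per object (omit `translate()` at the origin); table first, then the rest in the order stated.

table();
translate([441, -482, 0]) stool();
translate([1305, 155, 0]) stool();
translate([188, 385, 771]) picture_frame();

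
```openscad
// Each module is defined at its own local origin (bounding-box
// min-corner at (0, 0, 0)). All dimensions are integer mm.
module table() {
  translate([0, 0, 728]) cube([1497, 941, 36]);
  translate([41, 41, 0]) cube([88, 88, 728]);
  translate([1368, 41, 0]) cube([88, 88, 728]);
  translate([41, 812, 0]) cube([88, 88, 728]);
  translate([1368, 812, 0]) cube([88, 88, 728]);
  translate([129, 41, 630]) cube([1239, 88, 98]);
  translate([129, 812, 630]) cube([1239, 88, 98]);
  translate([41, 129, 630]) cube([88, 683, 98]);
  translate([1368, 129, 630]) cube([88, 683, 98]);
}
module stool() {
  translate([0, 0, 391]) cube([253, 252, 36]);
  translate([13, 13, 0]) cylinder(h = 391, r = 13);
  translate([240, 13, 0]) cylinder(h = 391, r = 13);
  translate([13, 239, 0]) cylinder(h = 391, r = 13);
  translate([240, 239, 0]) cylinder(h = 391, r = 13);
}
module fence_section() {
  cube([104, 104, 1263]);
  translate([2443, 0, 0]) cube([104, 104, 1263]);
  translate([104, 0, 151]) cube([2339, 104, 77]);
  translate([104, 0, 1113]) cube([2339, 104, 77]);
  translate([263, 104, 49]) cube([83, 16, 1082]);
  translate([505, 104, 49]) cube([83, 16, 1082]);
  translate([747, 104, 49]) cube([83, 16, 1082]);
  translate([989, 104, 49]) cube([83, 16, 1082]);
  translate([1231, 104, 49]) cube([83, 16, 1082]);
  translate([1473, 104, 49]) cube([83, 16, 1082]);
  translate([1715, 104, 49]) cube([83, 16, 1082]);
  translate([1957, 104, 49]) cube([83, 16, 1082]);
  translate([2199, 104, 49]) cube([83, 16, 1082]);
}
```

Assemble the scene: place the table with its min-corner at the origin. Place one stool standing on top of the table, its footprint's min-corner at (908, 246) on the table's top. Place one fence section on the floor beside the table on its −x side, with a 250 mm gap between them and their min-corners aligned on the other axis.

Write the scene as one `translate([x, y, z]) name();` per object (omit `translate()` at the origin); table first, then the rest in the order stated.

table();
translate([908, 246, 764]) stool();
translate([-2797, 0, 0]) fence_section();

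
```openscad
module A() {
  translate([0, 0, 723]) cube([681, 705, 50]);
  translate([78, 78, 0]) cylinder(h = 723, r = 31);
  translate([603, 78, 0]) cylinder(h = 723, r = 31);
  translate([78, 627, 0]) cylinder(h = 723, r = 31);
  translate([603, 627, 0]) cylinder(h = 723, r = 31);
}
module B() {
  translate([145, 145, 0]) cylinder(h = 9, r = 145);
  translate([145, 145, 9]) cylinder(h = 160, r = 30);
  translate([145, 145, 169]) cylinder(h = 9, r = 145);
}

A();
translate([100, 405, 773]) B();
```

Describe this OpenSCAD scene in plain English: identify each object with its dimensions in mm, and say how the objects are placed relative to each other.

A is a table: top 681 mm (x) × 705 mm (y), 50 mm thick, upper face at z = 773 mm, on four round legs of 62 mm diameter, each leg's bounding box inset 47 mm from the nearest pair of top edges, running from z = 0 to the bottom of the top.

B is a spool: two coaxial disc flanges of radius 145 mm and thickness 9 mm, joined by a core cylinder of radius 30 mm and height 160 mm. The lower flange rests on z = 0 and the three cylinders share a vertical axis.

The spool is on top of the table.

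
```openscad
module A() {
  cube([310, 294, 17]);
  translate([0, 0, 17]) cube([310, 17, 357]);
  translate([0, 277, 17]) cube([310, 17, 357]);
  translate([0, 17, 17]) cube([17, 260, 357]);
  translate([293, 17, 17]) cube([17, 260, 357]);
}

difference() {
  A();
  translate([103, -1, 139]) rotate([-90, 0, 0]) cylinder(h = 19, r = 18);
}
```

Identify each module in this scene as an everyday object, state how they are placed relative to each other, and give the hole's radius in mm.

A is an open box. The open box has a circular hole through its front wall. The hole's radius is 18 mm.

The subtracted cylinder has r = 18 mm.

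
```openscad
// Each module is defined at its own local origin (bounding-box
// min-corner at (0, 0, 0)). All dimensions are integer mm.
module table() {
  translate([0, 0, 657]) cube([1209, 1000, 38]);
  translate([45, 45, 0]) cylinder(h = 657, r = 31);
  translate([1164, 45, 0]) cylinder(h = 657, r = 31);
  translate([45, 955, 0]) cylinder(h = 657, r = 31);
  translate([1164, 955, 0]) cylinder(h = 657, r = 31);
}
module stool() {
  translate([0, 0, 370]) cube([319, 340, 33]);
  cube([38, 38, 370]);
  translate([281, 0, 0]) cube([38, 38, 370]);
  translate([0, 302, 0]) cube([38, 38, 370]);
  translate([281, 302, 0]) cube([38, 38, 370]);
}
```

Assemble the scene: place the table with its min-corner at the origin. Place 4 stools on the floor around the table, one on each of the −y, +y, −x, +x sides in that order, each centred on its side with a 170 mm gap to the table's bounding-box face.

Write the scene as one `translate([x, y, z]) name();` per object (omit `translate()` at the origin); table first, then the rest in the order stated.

table();
translate([445, -510, 0]) stool();
translate([445, 1170, 0]) stool();
translate([-489, 330, 0]) stool();
translate([1379, 330, 0]) stool();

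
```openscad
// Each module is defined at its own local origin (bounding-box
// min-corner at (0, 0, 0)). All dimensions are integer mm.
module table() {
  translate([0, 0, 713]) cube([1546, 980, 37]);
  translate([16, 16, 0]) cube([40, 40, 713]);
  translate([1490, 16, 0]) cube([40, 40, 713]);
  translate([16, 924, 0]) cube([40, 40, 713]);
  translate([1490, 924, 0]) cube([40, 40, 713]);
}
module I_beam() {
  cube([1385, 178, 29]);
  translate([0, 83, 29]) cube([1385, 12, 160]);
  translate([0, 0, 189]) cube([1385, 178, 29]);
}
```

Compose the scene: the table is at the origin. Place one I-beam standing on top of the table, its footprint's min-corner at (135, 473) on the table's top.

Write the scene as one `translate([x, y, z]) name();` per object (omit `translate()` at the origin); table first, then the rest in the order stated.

table();
translate([135, 473, 750]) I_beam();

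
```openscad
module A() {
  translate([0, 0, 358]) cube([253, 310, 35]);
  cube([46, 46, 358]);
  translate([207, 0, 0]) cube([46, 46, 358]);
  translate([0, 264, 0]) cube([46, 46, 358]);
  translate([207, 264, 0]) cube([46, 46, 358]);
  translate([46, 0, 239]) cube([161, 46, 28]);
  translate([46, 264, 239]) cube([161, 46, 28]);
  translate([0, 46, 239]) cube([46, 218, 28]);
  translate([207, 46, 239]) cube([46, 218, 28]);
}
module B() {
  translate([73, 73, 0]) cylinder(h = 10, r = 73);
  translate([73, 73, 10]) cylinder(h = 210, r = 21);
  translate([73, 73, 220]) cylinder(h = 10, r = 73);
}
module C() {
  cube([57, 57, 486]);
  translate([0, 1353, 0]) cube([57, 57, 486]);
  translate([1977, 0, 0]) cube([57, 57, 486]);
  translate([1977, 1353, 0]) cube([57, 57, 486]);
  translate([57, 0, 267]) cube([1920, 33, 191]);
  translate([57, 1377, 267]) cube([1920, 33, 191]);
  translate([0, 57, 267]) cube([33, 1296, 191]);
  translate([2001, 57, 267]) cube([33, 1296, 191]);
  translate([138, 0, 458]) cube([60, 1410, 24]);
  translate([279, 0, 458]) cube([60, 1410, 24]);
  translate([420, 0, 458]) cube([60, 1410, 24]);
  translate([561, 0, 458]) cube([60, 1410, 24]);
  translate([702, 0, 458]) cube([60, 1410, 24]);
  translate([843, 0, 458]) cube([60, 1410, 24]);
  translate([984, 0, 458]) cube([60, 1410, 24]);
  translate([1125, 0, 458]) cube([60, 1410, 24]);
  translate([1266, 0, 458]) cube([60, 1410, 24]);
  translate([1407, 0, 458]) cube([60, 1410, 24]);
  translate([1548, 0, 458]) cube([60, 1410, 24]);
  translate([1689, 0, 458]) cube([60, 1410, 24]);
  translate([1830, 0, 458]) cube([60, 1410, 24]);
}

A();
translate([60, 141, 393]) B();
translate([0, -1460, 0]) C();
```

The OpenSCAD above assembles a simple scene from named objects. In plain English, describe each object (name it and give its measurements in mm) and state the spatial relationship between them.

A is a four-legged stool. The seat is 253×310 mm, 35 mm thick, top at z = 393 mm. It stands on four square legs, each 46×46 mm in cross-section, from z = 0 to the seat underside, each flush with a corner of the seat. Four stretchers, 46 mm wide and 28 mm tall, connect adjacent legs with their undersides at z = 239 mm, each running between the inner faces of the legs it joins and aligned with the legs' outer faces on the other axis.

B is a spool: two coaxial disc flanges of radius 73 mm and thickness 10 mm, joined by a core cylinder of radius 21 mm and height 210 mm. The lower flange rests on z = 0 and the three cylinders share a vertical axis.

C is a bed frame 2034 mm long (x) by 1410 mm wide (y). Four 57×57 mm corner posts, 486 mm tall, at the corners of the footprint. Four rails of 33 mm thickness and 191 mm height run between adjacent posts with their undersides at z = 267 mm, their outer faces flush with the outside of the frame (the two x-running rails run between the posts' inner faces; the two y-running rails run between the posts' inner faces). 13 slats, each 60 mm wide (x) and 24 mm thick, lie across the top of the two x-running rails, running the full 1410 mm width of the frame in y; the slats are evenly spaced along x between the inner faces of the end posts with equal gaps (rounded down to the nearest mm) at the −x end and between each pair — any rounding remainder accumulates at the +x end.

The spool is on top of the stool. The bed frame is on the floor beside the stool on its −y side.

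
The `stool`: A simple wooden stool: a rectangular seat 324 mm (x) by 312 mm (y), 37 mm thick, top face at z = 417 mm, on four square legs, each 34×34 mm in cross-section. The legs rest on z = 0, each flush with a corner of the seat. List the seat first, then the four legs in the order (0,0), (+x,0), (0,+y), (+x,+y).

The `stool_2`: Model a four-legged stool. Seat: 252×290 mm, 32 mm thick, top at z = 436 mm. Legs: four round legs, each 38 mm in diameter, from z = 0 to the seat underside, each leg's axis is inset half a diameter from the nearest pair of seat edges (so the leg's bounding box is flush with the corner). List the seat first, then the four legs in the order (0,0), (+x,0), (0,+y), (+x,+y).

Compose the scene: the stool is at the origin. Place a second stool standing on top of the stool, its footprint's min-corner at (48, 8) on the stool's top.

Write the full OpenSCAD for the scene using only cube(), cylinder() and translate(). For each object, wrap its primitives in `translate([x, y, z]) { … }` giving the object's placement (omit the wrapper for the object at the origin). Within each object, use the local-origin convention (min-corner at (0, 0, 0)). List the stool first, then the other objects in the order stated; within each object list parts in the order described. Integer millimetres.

translate([0, 0, 380]) cube([324, 312, 37]);
cube([34, 34, 380]);
translate([290, 0, 0]) cube([34, 34, 380]);
translate([0, 278, 0]) cube([34, 34, 380]);
translate([290, 278, 0]) cube([34, 34, 380]);
translate([48, 8, 417]) {
  translate([0, 0, 404]) cube([252, 290, 32]);
  translate([19, 19, 0]) cylinder(h = 404, r = 19);
  translate([233, 19, 0]) cylinder(h = 404, r = 19);
  translate([19, 271, 0]) cylinder(h = 404, r = 19);
  translate([233, 271, 0]) cylinder(h = 404, r = 19);
}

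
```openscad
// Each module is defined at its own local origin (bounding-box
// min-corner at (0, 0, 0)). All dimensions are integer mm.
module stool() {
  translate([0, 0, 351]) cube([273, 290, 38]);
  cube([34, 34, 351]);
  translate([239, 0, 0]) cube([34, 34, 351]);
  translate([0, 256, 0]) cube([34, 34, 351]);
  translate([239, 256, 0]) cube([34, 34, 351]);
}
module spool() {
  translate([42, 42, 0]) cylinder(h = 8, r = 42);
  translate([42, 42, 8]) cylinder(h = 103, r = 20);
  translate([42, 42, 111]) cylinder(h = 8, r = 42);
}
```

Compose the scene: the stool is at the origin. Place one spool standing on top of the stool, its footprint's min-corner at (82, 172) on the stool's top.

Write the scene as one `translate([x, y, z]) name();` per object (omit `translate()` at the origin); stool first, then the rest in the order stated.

stool();
translate([82, 172, 389]) spool();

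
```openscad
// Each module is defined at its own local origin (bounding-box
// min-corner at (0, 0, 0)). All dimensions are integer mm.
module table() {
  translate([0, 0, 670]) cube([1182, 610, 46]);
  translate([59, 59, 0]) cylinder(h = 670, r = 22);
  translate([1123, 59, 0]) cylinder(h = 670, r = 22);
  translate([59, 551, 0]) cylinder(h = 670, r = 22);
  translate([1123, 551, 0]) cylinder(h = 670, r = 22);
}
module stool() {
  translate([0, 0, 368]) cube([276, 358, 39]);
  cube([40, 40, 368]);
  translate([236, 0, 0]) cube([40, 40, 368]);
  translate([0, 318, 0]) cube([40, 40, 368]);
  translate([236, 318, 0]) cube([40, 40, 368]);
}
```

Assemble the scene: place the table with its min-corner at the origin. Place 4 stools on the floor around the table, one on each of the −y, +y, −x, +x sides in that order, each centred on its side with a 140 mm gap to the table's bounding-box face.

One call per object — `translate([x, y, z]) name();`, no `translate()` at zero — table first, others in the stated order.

table();
translate([453, -498, 0]) stool();
translate([453, 750, 0]) stool();
translate([-416, 126, 0]) stool();
translate([1322, 126, 0]) stool();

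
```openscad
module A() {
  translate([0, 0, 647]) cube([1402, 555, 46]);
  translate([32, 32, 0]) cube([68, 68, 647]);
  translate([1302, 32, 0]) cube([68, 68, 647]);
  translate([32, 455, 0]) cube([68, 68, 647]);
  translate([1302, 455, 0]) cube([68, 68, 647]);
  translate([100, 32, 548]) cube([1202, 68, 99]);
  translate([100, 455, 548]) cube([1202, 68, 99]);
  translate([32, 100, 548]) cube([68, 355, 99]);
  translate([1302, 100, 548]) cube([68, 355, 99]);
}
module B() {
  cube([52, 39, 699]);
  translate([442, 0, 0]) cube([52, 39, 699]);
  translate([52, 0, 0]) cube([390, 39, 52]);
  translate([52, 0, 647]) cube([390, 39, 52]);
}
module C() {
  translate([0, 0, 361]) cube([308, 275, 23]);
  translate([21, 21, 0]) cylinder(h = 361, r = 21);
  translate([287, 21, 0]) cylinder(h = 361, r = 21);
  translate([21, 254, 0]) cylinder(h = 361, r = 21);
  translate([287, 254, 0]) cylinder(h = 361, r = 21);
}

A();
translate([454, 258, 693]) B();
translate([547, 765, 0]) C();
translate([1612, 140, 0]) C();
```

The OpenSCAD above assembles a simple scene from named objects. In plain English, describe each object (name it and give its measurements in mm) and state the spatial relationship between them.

A is a rectangular dining table. The top is 1402×555×46 mm with its upper surface at z = 693 mm. It stands on four 68×68 mm square legs, each inset 32 mm from the nearest pair of top edges, running from the floor to the underside of the top. Four apron rails, 68 mm thick and 99 mm tall, run between adjacent legs with their top edges flush with the underside of the top and their outer faces flush with the legs' outer faces.

B is a picture frame with a 390×595 mm rectangular opening (x by z) and a uniform 52 mm border on every side. Frame depth is 39 mm along y. It is built from two vertical stiles running the full outside height and two horizontal rails spanning the gap between the stiles.

C is a four-legged stool. The seat is a 308×275×23 mm slab whose top surface is at z = 384 mm; four round legs, each 42 mm in diameter, run from the floor (z = 0) to the underside of the seat, each leg's axis is inset half a diameter from the nearest pair of seat edges (so the leg's bounding box is flush with the corner).

The picture frame is on top of the table, centred. Two stools sit around the table at the +y, +x sides.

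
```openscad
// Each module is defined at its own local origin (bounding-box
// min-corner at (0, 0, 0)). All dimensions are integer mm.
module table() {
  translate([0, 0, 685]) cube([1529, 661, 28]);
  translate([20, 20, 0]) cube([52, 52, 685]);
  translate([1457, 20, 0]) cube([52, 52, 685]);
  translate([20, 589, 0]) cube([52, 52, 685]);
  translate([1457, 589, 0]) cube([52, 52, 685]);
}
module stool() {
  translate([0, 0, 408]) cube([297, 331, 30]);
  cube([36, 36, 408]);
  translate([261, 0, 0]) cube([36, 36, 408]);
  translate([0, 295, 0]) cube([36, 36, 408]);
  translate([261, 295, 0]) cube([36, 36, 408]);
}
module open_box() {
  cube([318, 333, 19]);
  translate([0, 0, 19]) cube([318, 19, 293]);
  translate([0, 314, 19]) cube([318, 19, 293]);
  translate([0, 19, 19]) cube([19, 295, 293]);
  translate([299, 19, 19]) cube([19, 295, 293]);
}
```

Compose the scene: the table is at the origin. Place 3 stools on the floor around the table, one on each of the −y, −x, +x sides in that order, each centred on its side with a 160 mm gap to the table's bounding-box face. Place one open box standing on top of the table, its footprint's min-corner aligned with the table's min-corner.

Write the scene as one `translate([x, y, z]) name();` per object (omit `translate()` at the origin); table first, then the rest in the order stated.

table();
translate([616, -491, 0]) stool();
translate([-457, 165, 0]) stool();
translate([1689, 165, 0]) stool();
translate([0, 0, 713]) open_box();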